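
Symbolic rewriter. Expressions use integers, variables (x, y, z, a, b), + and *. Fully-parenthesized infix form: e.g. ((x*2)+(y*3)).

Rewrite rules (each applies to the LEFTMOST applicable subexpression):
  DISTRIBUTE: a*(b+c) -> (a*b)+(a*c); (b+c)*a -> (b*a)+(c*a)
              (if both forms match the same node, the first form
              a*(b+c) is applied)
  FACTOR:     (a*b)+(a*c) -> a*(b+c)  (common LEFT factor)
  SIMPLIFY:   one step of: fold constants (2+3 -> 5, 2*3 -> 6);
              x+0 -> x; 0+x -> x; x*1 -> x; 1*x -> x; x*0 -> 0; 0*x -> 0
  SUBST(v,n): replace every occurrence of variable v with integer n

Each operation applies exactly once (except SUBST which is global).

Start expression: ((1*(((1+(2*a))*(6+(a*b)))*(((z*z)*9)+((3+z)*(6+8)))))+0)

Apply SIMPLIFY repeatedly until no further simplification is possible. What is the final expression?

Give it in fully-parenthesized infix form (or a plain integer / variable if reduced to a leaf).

Start: ((1*(((1+(2*a))*(6+(a*b)))*(((z*z)*9)+((3+z)*(6+8)))))+0)
Step 1: at root: ((1*(((1+(2*a))*(6+(a*b)))*(((z*z)*9)+((3+z)*(6+8)))))+0) -> (1*(((1+(2*a))*(6+(a*b)))*(((z*z)*9)+((3+z)*(6+8))))); overall: ((1*(((1+(2*a))*(6+(a*b)))*(((z*z)*9)+((3+z)*(6+8)))))+0) -> (1*(((1+(2*a))*(6+(a*b)))*(((z*z)*9)+((3+z)*(6+8)))))
Step 2: at root: (1*(((1+(2*a))*(6+(a*b)))*(((z*z)*9)+((3+z)*(6+8))))) -> (((1+(2*a))*(6+(a*b)))*(((z*z)*9)+((3+z)*(6+8)))); overall: (1*(((1+(2*a))*(6+(a*b)))*(((z*z)*9)+((3+z)*(6+8))))) -> (((1+(2*a))*(6+(a*b)))*(((z*z)*9)+((3+z)*(6+8))))
Step 3: at RRR: (6+8) -> 14; overall: (((1+(2*a))*(6+(a*b)))*(((z*z)*9)+((3+z)*(6+8)))) -> (((1+(2*a))*(6+(a*b)))*(((z*z)*9)+((3+z)*14)))
Fixed point: (((1+(2*a))*(6+(a*b)))*(((z*z)*9)+((3+z)*14)))

Answer: (((1+(2*a))*(6+(a*b)))*(((z*z)*9)+((3+z)*14)))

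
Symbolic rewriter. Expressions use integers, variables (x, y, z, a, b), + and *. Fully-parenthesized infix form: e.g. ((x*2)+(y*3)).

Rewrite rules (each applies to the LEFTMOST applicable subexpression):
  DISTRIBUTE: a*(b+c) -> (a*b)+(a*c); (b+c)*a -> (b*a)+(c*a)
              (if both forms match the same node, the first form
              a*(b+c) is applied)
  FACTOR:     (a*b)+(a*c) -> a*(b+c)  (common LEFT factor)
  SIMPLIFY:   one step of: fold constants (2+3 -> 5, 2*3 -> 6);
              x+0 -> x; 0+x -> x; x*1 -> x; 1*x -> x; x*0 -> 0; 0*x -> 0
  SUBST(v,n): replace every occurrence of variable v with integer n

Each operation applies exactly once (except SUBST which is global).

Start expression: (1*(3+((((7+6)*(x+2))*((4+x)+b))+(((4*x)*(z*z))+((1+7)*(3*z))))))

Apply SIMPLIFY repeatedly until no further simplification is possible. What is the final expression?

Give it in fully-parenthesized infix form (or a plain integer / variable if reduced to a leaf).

Answer: (3+(((13*(x+2))*((4+x)+b))+(((4*x)*(z*z))+(8*(3*z)))))

Derivation:
Start: (1*(3+((((7+6)*(x+2))*((4+x)+b))+(((4*x)*(z*z))+((1+7)*(3*z))))))
Step 1: at root: (1*(3+((((7+6)*(x+2))*((4+x)+b))+(((4*x)*(z*z))+((1+7)*(3*z)))))) -> (3+((((7+6)*(x+2))*((4+x)+b))+(((4*x)*(z*z))+((1+7)*(3*z))))); overall: (1*(3+((((7+6)*(x+2))*((4+x)+b))+(((4*x)*(z*z))+((1+7)*(3*z)))))) -> (3+((((7+6)*(x+2))*((4+x)+b))+(((4*x)*(z*z))+((1+7)*(3*z)))))
Step 2: at RLLL: (7+6) -> 13; overall: (3+((((7+6)*(x+2))*((4+x)+b))+(((4*x)*(z*z))+((1+7)*(3*z))))) -> (3+(((13*(x+2))*((4+x)+b))+(((4*x)*(z*z))+((1+7)*(3*z)))))
Step 3: at RRRL: (1+7) -> 8; overall: (3+(((13*(x+2))*((4+x)+b))+(((4*x)*(z*z))+((1+7)*(3*z))))) -> (3+(((13*(x+2))*((4+x)+b))+(((4*x)*(z*z))+(8*(3*z)))))
Fixed point: (3+(((13*(x+2))*((4+x)+b))+(((4*x)*(z*z))+(8*(3*z)))))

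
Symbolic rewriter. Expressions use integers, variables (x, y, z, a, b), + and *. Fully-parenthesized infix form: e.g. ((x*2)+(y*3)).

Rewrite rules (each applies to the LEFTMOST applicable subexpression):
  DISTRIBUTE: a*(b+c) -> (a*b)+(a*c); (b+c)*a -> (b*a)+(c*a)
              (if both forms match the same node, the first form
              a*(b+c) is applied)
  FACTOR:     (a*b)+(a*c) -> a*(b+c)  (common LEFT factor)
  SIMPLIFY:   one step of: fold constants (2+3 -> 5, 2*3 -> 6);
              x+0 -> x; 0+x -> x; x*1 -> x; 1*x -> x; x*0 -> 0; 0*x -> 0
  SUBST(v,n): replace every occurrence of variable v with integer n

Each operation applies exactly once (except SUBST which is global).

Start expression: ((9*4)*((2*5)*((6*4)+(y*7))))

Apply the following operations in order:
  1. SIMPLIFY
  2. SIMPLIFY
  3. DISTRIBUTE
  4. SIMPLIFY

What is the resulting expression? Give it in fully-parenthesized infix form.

Start: ((9*4)*((2*5)*((6*4)+(y*7))))
Apply SIMPLIFY at L (target: (9*4)): ((9*4)*((2*5)*((6*4)+(y*7)))) -> (36*((2*5)*((6*4)+(y*7))))
Apply SIMPLIFY at RL (target: (2*5)): (36*((2*5)*((6*4)+(y*7)))) -> (36*(10*((6*4)+(y*7))))
Apply DISTRIBUTE at R (target: (10*((6*4)+(y*7)))): (36*(10*((6*4)+(y*7)))) -> (36*((10*(6*4))+(10*(y*7))))
Apply SIMPLIFY at RLR (target: (6*4)): (36*((10*(6*4))+(10*(y*7)))) -> (36*((10*24)+(10*(y*7))))

Answer: (36*((10*24)+(10*(y*7))))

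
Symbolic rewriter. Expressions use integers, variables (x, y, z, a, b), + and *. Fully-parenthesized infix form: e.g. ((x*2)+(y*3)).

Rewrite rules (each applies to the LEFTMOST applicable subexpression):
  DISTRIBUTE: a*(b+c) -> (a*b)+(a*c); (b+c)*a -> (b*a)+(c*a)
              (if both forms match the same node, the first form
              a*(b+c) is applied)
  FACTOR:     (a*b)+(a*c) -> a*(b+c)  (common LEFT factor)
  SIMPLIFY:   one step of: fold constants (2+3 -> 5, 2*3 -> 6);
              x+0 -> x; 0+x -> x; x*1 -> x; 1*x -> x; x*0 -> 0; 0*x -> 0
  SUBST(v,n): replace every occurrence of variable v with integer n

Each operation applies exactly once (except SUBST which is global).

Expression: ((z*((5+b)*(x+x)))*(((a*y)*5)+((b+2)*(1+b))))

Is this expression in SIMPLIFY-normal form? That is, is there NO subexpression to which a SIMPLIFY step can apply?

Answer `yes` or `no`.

Expression: ((z*((5+b)*(x+x)))*(((a*y)*5)+((b+2)*(1+b))))
Scanning for simplifiable subexpressions (pre-order)...
  at root: ((z*((5+b)*(x+x)))*(((a*y)*5)+((b+2)*(1+b)))) (not simplifiable)
  at L: (z*((5+b)*(x+x))) (not simplifiable)
  at LR: ((5+b)*(x+x)) (not simplifiable)
  at LRL: (5+b) (not simplifiable)
  at LRR: (x+x) (not simplifiable)
  at R: (((a*y)*5)+((b+2)*(1+b))) (not simplifiable)
  at RL: ((a*y)*5) (not simplifiable)
  at RLL: (a*y) (not simplifiable)
  at RR: ((b+2)*(1+b)) (not simplifiable)
  at RRL: (b+2) (not simplifiable)
  at RRR: (1+b) (not simplifiable)
Result: no simplifiable subexpression found -> normal form.

Answer: yes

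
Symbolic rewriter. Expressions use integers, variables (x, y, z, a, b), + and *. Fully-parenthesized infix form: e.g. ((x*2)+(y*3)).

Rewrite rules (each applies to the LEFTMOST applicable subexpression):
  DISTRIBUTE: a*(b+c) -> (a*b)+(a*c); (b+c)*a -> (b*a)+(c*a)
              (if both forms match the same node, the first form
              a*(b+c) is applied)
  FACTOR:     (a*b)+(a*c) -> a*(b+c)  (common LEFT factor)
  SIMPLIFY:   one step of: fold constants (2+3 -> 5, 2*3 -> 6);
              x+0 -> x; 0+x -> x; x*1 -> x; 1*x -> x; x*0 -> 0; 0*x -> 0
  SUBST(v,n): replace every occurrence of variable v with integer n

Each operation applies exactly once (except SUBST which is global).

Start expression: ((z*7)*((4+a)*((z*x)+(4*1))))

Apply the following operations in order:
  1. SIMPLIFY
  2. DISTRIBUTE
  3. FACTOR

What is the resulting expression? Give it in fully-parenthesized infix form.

Start: ((z*7)*((4+a)*((z*x)+(4*1))))
Apply SIMPLIFY at RRR (target: (4*1)): ((z*7)*((4+a)*((z*x)+(4*1)))) -> ((z*7)*((4+a)*((z*x)+4)))
Apply DISTRIBUTE at R (target: ((4+a)*((z*x)+4))): ((z*7)*((4+a)*((z*x)+4))) -> ((z*7)*(((4+a)*(z*x))+((4+a)*4)))
Apply FACTOR at R (target: (((4+a)*(z*x))+((4+a)*4))): ((z*7)*(((4+a)*(z*x))+((4+a)*4))) -> ((z*7)*((4+a)*((z*x)+4)))

Answer: ((z*7)*((4+a)*((z*x)+4)))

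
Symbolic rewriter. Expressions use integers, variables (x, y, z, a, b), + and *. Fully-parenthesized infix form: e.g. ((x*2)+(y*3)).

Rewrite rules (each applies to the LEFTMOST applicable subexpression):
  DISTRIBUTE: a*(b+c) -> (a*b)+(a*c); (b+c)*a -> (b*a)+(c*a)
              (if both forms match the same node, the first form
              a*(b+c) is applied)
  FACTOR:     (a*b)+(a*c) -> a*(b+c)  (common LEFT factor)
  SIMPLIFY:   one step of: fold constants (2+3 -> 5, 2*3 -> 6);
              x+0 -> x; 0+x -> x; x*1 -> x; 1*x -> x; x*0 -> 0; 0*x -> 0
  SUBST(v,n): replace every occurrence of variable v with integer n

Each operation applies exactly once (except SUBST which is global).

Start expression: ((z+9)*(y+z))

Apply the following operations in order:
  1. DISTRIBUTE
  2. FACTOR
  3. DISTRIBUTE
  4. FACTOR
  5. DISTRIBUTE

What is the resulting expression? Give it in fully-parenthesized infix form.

Answer: (((z+9)*y)+((z+9)*z))

Derivation:
Start: ((z+9)*(y+z))
Apply DISTRIBUTE at root (target: ((z+9)*(y+z))): ((z+9)*(y+z)) -> (((z+9)*y)+((z+9)*z))
Apply FACTOR at root (target: (((z+9)*y)+((z+9)*z))): (((z+9)*y)+((z+9)*z)) -> ((z+9)*(y+z))
Apply DISTRIBUTE at root (target: ((z+9)*(y+z))): ((z+9)*(y+z)) -> (((z+9)*y)+((z+9)*z))
Apply FACTOR at root (target: (((z+9)*y)+((z+9)*z))): (((z+9)*y)+((z+9)*z)) -> ((z+9)*(y+z))
Apply DISTRIBUTE at root (target: ((z+9)*(y+z))): ((z+9)*(y+z)) -> (((z+9)*y)+((z+9)*z))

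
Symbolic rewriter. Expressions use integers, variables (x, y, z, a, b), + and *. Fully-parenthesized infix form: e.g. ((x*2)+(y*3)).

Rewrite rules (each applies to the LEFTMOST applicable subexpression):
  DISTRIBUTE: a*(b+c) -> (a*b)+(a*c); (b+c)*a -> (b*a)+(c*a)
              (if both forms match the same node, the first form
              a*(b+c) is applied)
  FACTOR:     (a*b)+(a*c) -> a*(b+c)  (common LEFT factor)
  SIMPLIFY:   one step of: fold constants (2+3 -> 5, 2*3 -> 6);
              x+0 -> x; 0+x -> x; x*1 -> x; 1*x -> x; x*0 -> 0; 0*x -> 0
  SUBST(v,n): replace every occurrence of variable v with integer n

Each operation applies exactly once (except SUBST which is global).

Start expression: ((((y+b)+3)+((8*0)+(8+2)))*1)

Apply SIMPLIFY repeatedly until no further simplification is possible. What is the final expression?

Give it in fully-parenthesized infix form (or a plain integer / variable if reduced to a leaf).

Answer: (((y+b)+3)+10)

Derivation:
Start: ((((y+b)+3)+((8*0)+(8+2)))*1)
Step 1: at root: ((((y+b)+3)+((8*0)+(8+2)))*1) -> (((y+b)+3)+((8*0)+(8+2))); overall: ((((y+b)+3)+((8*0)+(8+2)))*1) -> (((y+b)+3)+((8*0)+(8+2)))
Step 2: at RL: (8*0) -> 0; overall: (((y+b)+3)+((8*0)+(8+2))) -> (((y+b)+3)+(0+(8+2)))
Step 3: at R: (0+(8+2)) -> (8+2); overall: (((y+b)+3)+(0+(8+2))) -> (((y+b)+3)+(8+2))
Step 4: at R: (8+2) -> 10; overall: (((y+b)+3)+(8+2)) -> (((y+b)+3)+10)
Fixed point: (((y+b)+3)+10)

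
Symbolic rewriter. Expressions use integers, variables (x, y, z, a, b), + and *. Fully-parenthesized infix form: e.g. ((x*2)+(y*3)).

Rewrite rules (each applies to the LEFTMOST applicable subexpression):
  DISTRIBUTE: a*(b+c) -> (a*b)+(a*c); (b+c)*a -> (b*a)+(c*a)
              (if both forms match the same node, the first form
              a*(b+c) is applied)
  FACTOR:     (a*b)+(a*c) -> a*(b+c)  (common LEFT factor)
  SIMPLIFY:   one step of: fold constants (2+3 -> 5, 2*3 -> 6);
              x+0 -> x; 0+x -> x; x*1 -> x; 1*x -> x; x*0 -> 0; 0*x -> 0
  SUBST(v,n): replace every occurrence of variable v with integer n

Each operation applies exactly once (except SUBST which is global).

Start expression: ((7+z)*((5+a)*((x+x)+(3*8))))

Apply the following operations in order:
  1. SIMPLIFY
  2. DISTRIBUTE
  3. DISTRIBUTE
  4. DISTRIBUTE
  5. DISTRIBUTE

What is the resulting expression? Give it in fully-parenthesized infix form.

Answer: (((7*(((5+a)*x)+((5+a)*x)))+(7*((5+a)*24)))+(z*((5+a)*((x+x)+24))))

Derivation:
Start: ((7+z)*((5+a)*((x+x)+(3*8))))
Apply SIMPLIFY at RRR (target: (3*8)): ((7+z)*((5+a)*((x+x)+(3*8)))) -> ((7+z)*((5+a)*((x+x)+24)))
Apply DISTRIBUTE at root (target: ((7+z)*((5+a)*((x+x)+24)))): ((7+z)*((5+a)*((x+x)+24))) -> ((7*((5+a)*((x+x)+24)))+(z*((5+a)*((x+x)+24))))
Apply DISTRIBUTE at LR (target: ((5+a)*((x+x)+24))): ((7*((5+a)*((x+x)+24)))+(z*((5+a)*((x+x)+24)))) -> ((7*(((5+a)*(x+x))+((5+a)*24)))+(z*((5+a)*((x+x)+24))))
Apply DISTRIBUTE at L (target: (7*(((5+a)*(x+x))+((5+a)*24)))): ((7*(((5+a)*(x+x))+((5+a)*24)))+(z*((5+a)*((x+x)+24)))) -> (((7*((5+a)*(x+x)))+(7*((5+a)*24)))+(z*((5+a)*((x+x)+24))))
Apply DISTRIBUTE at LLR (target: ((5+a)*(x+x))): (((7*((5+a)*(x+x)))+(7*((5+a)*24)))+(z*((5+a)*((x+x)+24)))) -> (((7*(((5+a)*x)+((5+a)*x)))+(7*((5+a)*24)))+(z*((5+a)*((x+x)+24))))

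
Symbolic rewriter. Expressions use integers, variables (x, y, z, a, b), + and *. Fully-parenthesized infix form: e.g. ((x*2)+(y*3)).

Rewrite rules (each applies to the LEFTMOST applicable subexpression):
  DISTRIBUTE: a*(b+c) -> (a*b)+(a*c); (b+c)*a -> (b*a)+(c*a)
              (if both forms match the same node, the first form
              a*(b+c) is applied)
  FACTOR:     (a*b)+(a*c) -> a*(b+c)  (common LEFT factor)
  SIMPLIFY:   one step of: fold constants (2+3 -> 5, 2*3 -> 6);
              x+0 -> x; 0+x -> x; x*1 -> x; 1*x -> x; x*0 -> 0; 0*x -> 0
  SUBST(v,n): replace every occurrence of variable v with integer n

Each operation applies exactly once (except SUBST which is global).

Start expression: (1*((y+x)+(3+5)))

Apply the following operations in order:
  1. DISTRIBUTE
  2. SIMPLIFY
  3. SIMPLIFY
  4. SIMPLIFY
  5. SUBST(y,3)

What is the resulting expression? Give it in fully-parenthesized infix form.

Start: (1*((y+x)+(3+5)))
Apply DISTRIBUTE at root (target: (1*((y+x)+(3+5)))): (1*((y+x)+(3+5))) -> ((1*(y+x))+(1*(3+5)))
Apply SIMPLIFY at L (target: (1*(y+x))): ((1*(y+x))+(1*(3+5))) -> ((y+x)+(1*(3+5)))
Apply SIMPLIFY at R (target: (1*(3+5))): ((y+x)+(1*(3+5))) -> ((y+x)+(3+5))
Apply SIMPLIFY at R (target: (3+5)): ((y+x)+(3+5)) -> ((y+x)+8)
Apply SUBST(y,3): ((y+x)+8) -> ((3+x)+8)

Answer: ((3+x)+8)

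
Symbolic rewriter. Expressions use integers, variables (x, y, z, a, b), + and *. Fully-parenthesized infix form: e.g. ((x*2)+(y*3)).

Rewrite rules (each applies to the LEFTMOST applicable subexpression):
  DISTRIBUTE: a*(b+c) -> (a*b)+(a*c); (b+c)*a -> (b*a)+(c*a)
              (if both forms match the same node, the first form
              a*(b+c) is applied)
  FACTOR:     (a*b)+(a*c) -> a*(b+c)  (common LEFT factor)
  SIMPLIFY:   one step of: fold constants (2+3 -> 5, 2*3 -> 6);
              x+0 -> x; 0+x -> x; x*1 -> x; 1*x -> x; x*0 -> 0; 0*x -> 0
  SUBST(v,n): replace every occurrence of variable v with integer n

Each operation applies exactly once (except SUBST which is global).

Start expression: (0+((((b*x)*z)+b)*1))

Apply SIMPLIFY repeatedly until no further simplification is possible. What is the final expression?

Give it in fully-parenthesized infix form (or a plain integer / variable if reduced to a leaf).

Answer: (((b*x)*z)+b)

Derivation:
Start: (0+((((b*x)*z)+b)*1))
Step 1: at root: (0+((((b*x)*z)+b)*1)) -> ((((b*x)*z)+b)*1); overall: (0+((((b*x)*z)+b)*1)) -> ((((b*x)*z)+b)*1)
Step 2: at root: ((((b*x)*z)+b)*1) -> (((b*x)*z)+b); overall: ((((b*x)*z)+b)*1) -> (((b*x)*z)+b)
Fixed point: (((b*x)*z)+b)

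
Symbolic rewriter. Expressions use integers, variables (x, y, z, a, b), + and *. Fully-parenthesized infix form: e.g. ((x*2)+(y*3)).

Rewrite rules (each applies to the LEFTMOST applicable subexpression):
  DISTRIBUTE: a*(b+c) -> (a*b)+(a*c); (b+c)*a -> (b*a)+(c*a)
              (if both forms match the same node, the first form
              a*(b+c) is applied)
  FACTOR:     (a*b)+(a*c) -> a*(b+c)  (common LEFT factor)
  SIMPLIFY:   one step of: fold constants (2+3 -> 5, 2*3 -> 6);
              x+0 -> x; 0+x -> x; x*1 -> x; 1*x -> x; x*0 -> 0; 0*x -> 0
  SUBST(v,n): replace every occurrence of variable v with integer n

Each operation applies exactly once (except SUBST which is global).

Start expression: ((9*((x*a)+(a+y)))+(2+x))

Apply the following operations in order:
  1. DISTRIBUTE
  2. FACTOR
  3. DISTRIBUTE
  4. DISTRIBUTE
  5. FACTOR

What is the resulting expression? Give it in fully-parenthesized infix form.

Answer: (((9*(x*a))+(9*(a+y)))+(2+x))

Derivation:
Start: ((9*((x*a)+(a+y)))+(2+x))
Apply DISTRIBUTE at L (target: (9*((x*a)+(a+y)))): ((9*((x*a)+(a+y)))+(2+x)) -> (((9*(x*a))+(9*(a+y)))+(2+x))
Apply FACTOR at L (target: ((9*(x*a))+(9*(a+y)))): (((9*(x*a))+(9*(a+y)))+(2+x)) -> ((9*((x*a)+(a+y)))+(2+x))
Apply DISTRIBUTE at L (target: (9*((x*a)+(a+y)))): ((9*((x*a)+(a+y)))+(2+x)) -> (((9*(x*a))+(9*(a+y)))+(2+x))
Apply DISTRIBUTE at LR (target: (9*(a+y))): (((9*(x*a))+(9*(a+y)))+(2+x)) -> (((9*(x*a))+((9*a)+(9*y)))+(2+x))
Apply FACTOR at LR (target: ((9*a)+(9*y))): (((9*(x*a))+((9*a)+(9*y)))+(2+x)) -> (((9*(x*a))+(9*(a+y)))+(2+x))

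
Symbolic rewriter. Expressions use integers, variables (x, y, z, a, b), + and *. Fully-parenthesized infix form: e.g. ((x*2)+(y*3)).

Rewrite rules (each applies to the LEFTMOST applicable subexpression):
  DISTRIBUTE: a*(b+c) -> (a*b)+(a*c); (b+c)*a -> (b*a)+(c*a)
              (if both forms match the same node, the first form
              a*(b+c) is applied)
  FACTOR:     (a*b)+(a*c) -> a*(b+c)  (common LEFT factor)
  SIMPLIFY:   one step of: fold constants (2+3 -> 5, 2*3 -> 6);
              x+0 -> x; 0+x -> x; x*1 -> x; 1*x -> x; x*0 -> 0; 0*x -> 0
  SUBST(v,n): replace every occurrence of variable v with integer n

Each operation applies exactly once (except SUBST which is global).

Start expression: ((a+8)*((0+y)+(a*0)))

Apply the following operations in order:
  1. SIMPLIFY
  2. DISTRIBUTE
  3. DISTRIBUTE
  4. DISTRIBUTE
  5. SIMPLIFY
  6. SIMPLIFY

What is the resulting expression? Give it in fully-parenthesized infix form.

Start: ((a+8)*((0+y)+(a*0)))
Apply SIMPLIFY at RL (target: (0+y)): ((a+8)*((0+y)+(a*0))) -> ((a+8)*(y+(a*0)))
Apply DISTRIBUTE at root (target: ((a+8)*(y+(a*0)))): ((a+8)*(y+(a*0))) -> (((a+8)*y)+((a+8)*(a*0)))
Apply DISTRIBUTE at L (target: ((a+8)*y)): (((a+8)*y)+((a+8)*(a*0))) -> (((a*y)+(8*y))+((a+8)*(a*0)))
Apply DISTRIBUTE at R (target: ((a+8)*(a*0))): (((a*y)+(8*y))+((a+8)*(a*0))) -> (((a*y)+(8*y))+((a*(a*0))+(8*(a*0))))
Apply SIMPLIFY at RLR (target: (a*0)): (((a*y)+(8*y))+((a*(a*0))+(8*(a*0)))) -> (((a*y)+(8*y))+((a*0)+(8*(a*0))))
Apply SIMPLIFY at RL (target: (a*0)): (((a*y)+(8*y))+((a*0)+(8*(a*0)))) -> (((a*y)+(8*y))+(0+(8*(a*0))))

Answer: (((a*y)+(8*y))+(0+(8*(a*0))))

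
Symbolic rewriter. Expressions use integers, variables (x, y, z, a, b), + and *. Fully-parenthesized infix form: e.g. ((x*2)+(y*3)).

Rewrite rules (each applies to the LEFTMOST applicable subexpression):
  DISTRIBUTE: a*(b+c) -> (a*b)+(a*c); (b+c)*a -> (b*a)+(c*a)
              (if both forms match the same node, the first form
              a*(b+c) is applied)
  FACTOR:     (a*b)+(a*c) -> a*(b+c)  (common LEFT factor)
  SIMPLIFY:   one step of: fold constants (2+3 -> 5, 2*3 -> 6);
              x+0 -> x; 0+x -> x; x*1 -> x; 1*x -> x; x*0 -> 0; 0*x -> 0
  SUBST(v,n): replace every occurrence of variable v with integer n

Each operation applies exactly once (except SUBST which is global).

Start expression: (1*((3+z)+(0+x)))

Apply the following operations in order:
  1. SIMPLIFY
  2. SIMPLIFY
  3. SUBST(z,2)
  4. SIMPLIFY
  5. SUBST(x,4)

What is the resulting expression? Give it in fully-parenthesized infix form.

Start: (1*((3+z)+(0+x)))
Apply SIMPLIFY at root (target: (1*((3+z)+(0+x)))): (1*((3+z)+(0+x))) -> ((3+z)+(0+x))
Apply SIMPLIFY at R (target: (0+x)): ((3+z)+(0+x)) -> ((3+z)+x)
Apply SUBST(z,2): ((3+z)+x) -> ((3+2)+x)
Apply SIMPLIFY at L (target: (3+2)): ((3+2)+x) -> (5+x)
Apply SUBST(x,4): (5+x) -> (5+4)

Answer: (5+4)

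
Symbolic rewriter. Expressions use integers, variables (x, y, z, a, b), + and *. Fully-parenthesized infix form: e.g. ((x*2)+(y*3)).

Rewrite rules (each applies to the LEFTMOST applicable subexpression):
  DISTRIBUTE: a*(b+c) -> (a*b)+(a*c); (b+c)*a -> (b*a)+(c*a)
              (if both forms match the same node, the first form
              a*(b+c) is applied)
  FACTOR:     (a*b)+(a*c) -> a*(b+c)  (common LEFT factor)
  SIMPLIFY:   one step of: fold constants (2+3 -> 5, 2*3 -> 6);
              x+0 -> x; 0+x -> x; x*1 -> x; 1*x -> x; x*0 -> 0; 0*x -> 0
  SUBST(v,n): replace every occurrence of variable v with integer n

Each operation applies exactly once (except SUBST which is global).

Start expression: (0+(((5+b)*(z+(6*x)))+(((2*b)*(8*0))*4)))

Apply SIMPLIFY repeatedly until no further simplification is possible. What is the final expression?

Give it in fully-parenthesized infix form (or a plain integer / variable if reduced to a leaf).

Answer: ((5+b)*(z+(6*x)))

Derivation:
Start: (0+(((5+b)*(z+(6*x)))+(((2*b)*(8*0))*4)))
Step 1: at root: (0+(((5+b)*(z+(6*x)))+(((2*b)*(8*0))*4))) -> (((5+b)*(z+(6*x)))+(((2*b)*(8*0))*4)); overall: (0+(((5+b)*(z+(6*x)))+(((2*b)*(8*0))*4))) -> (((5+b)*(z+(6*x)))+(((2*b)*(8*0))*4))
Step 2: at RLR: (8*0) -> 0; overall: (((5+b)*(z+(6*x)))+(((2*b)*(8*0))*4)) -> (((5+b)*(z+(6*x)))+(((2*b)*0)*4))
Step 3: at RL: ((2*b)*0) -> 0; overall: (((5+b)*(z+(6*x)))+(((2*b)*0)*4)) -> (((5+b)*(z+(6*x)))+(0*4))
Step 4: at R: (0*4) -> 0; overall: (((5+b)*(z+(6*x)))+(0*4)) -> (((5+b)*(z+(6*x)))+0)
Step 5: at root: (((5+b)*(z+(6*x)))+0) -> ((5+b)*(z+(6*x))); overall: (((5+b)*(z+(6*x)))+0) -> ((5+b)*(z+(6*x)))
Fixed point: ((5+b)*(z+(6*x)))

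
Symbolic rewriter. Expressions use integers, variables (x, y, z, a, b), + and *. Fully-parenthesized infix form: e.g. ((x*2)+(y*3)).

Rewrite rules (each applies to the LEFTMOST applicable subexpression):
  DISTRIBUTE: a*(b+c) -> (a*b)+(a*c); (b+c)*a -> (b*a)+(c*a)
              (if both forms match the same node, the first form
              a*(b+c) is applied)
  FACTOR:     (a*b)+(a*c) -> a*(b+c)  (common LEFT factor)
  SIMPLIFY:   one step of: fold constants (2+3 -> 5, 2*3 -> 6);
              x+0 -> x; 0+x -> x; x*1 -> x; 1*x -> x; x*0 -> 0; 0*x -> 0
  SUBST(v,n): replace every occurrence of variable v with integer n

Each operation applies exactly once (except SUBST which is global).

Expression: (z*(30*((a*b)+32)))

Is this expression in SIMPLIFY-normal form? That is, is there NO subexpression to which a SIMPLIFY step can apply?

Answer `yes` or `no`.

Answer: yes

Derivation:
Expression: (z*(30*((a*b)+32)))
Scanning for simplifiable subexpressions (pre-order)...
  at root: (z*(30*((a*b)+32))) (not simplifiable)
  at R: (30*((a*b)+32)) (not simplifiable)
  at RR: ((a*b)+32) (not simplifiable)
  at RRL: (a*b) (not simplifiable)
Result: no simplifiable subexpression found -> normal form.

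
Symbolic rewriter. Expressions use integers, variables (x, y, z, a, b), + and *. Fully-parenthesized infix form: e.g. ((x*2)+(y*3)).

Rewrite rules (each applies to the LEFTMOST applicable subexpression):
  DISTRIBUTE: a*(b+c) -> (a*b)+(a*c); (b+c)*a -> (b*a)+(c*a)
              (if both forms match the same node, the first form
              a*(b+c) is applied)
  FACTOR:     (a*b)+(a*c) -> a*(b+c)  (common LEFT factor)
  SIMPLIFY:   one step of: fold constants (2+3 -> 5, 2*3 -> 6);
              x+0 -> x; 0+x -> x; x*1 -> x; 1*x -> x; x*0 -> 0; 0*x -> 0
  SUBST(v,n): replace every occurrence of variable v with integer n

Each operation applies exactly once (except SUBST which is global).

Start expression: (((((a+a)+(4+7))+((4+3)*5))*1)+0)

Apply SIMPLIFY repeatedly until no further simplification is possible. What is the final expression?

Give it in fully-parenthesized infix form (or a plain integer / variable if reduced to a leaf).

Answer: (((a+a)+11)+35)

Derivation:
Start: (((((a+a)+(4+7))+((4+3)*5))*1)+0)
Step 1: at root: (((((a+a)+(4+7))+((4+3)*5))*1)+0) -> ((((a+a)+(4+7))+((4+3)*5))*1); overall: (((((a+a)+(4+7))+((4+3)*5))*1)+0) -> ((((a+a)+(4+7))+((4+3)*5))*1)
Step 2: at root: ((((a+a)+(4+7))+((4+3)*5))*1) -> (((a+a)+(4+7))+((4+3)*5)); overall: ((((a+a)+(4+7))+((4+3)*5))*1) -> (((a+a)+(4+7))+((4+3)*5))
Step 3: at LR: (4+7) -> 11; overall: (((a+a)+(4+7))+((4+3)*5)) -> (((a+a)+11)+((4+3)*5))
Step 4: at RL: (4+3) -> 7; overall: (((a+a)+11)+((4+3)*5)) -> (((a+a)+11)+(7*5))
Step 5: at R: (7*5) -> 35; overall: (((a+a)+11)+(7*5)) -> (((a+a)+11)+35)
Fixed point: (((a+a)+11)+35)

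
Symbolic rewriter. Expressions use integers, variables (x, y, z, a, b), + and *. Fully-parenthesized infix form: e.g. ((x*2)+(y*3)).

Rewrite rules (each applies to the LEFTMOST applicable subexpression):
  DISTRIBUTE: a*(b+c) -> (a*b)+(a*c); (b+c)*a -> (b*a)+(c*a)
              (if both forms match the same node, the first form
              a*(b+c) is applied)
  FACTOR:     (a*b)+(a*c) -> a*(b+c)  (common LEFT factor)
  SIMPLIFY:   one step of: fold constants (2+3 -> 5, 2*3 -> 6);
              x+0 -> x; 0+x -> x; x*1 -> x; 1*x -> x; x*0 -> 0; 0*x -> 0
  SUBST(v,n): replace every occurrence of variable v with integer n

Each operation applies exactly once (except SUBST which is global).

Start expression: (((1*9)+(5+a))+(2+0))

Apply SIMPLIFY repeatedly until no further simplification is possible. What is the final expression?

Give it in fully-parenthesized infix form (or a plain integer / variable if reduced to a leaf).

Start: (((1*9)+(5+a))+(2+0))
Step 1: at LL: (1*9) -> 9; overall: (((1*9)+(5+a))+(2+0)) -> ((9+(5+a))+(2+0))
Step 2: at R: (2+0) -> 2; overall: ((9+(5+a))+(2+0)) -> ((9+(5+a))+2)
Fixed point: ((9+(5+a))+2)

Answer: ((9+(5+a))+2)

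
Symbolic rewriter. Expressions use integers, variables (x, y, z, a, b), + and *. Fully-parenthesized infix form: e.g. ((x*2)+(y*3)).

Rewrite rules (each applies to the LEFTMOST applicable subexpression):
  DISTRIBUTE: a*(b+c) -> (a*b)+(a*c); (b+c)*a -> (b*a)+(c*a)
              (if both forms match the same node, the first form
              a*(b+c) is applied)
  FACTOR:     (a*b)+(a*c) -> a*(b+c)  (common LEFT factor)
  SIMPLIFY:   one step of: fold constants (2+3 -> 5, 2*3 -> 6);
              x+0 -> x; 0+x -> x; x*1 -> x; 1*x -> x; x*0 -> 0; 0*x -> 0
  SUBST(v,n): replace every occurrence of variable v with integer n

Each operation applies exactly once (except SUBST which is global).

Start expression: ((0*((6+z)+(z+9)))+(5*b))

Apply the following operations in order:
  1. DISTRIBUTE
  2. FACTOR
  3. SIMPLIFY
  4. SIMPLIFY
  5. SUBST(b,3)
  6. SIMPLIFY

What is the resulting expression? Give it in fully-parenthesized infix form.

Answer: 15

Derivation:
Start: ((0*((6+z)+(z+9)))+(5*b))
Apply DISTRIBUTE at L (target: (0*((6+z)+(z+9)))): ((0*((6+z)+(z+9)))+(5*b)) -> (((0*(6+z))+(0*(z+9)))+(5*b))
Apply FACTOR at L (target: ((0*(6+z))+(0*(z+9)))): (((0*(6+z))+(0*(z+9)))+(5*b)) -> ((0*((6+z)+(z+9)))+(5*b))
Apply SIMPLIFY at L (target: (0*((6+z)+(z+9)))): ((0*((6+z)+(z+9)))+(5*b)) -> (0+(5*b))
Apply SIMPLIFY at root (target: (0+(5*b))): (0+(5*b)) -> (5*b)
Apply SUBST(b,3): (5*b) -> (5*3)
Apply SIMPLIFY at root (target: (5*3)): (5*3) -> 15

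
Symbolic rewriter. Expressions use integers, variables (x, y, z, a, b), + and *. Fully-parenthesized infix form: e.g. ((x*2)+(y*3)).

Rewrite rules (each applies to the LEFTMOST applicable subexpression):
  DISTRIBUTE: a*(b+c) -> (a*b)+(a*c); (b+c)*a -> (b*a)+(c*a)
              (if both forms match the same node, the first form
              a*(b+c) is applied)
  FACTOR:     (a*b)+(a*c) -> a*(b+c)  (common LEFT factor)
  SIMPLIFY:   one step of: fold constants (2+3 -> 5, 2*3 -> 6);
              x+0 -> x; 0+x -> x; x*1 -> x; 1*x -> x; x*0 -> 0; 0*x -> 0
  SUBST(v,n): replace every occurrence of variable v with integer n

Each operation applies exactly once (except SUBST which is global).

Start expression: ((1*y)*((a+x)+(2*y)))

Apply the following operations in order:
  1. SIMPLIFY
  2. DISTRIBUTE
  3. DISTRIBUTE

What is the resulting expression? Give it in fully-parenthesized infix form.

Answer: (((y*a)+(y*x))+(y*(2*y)))

Derivation:
Start: ((1*y)*((a+x)+(2*y)))
Apply SIMPLIFY at L (target: (1*y)): ((1*y)*((a+x)+(2*y))) -> (y*((a+x)+(2*y)))
Apply DISTRIBUTE at root (target: (y*((a+x)+(2*y)))): (y*((a+x)+(2*y))) -> ((y*(a+x))+(y*(2*y)))
Apply DISTRIBUTE at L (target: (y*(a+x))): ((y*(a+x))+(y*(2*y))) -> (((y*a)+(y*x))+(y*(2*y)))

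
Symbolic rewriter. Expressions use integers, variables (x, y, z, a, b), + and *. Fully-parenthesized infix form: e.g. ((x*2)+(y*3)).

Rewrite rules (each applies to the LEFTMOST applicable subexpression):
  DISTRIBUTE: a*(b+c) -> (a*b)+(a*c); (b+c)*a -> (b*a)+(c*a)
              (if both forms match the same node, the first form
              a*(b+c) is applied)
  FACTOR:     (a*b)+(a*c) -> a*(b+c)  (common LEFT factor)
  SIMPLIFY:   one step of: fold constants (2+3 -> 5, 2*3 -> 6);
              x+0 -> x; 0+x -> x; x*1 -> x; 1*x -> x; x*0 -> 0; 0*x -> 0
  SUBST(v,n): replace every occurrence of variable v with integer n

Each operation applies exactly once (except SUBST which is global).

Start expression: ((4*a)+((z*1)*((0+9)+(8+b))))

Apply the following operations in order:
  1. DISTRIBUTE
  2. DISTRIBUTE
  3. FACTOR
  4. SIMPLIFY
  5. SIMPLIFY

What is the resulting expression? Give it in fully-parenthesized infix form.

Start: ((4*a)+((z*1)*((0+9)+(8+b))))
Apply DISTRIBUTE at R (target: ((z*1)*((0+9)+(8+b)))): ((4*a)+((z*1)*((0+9)+(8+b)))) -> ((4*a)+(((z*1)*(0+9))+((z*1)*(8+b))))
Apply DISTRIBUTE at RL (target: ((z*1)*(0+9))): ((4*a)+(((z*1)*(0+9))+((z*1)*(8+b)))) -> ((4*a)+((((z*1)*0)+((z*1)*9))+((z*1)*(8+b))))
Apply FACTOR at RL (target: (((z*1)*0)+((z*1)*9))): ((4*a)+((((z*1)*0)+((z*1)*9))+((z*1)*(8+b)))) -> ((4*a)+(((z*1)*(0+9))+((z*1)*(8+b))))
Apply SIMPLIFY at RLL (target: (z*1)): ((4*a)+(((z*1)*(0+9))+((z*1)*(8+b)))) -> ((4*a)+((z*(0+9))+((z*1)*(8+b))))
Apply SIMPLIFY at RLR (target: (0+9)): ((4*a)+((z*(0+9))+((z*1)*(8+b)))) -> ((4*a)+((z*9)+((z*1)*(8+b))))

Answer: ((4*a)+((z*9)+((z*1)*(8+b))))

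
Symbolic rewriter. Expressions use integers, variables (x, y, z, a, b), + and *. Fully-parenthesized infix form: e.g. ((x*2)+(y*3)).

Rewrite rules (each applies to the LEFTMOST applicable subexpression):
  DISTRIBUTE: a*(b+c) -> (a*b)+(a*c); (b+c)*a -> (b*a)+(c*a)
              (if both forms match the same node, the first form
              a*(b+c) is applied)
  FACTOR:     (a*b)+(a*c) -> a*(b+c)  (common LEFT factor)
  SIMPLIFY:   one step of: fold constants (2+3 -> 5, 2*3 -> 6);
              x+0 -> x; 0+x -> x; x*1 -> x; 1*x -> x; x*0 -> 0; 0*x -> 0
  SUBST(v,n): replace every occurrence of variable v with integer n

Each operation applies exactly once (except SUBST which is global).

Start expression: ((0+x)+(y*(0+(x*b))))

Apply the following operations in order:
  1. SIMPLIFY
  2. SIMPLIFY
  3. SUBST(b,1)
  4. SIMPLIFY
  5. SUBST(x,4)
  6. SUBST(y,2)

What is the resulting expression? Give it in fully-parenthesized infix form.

Start: ((0+x)+(y*(0+(x*b))))
Apply SIMPLIFY at L (target: (0+x)): ((0+x)+(y*(0+(x*b)))) -> (x+(y*(0+(x*b))))
Apply SIMPLIFY at RR (target: (0+(x*b))): (x+(y*(0+(x*b)))) -> (x+(y*(x*b)))
Apply SUBST(b,1): (x+(y*(x*b))) -> (x+(y*(x*1)))
Apply SIMPLIFY at RR (target: (x*1)): (x+(y*(x*1))) -> (x+(y*x))
Apply SUBST(x,4): (x+(y*x)) -> (4+(y*4))
Apply SUBST(y,2): (4+(y*4)) -> (4+(2*4))

Answer: (4+(2*4))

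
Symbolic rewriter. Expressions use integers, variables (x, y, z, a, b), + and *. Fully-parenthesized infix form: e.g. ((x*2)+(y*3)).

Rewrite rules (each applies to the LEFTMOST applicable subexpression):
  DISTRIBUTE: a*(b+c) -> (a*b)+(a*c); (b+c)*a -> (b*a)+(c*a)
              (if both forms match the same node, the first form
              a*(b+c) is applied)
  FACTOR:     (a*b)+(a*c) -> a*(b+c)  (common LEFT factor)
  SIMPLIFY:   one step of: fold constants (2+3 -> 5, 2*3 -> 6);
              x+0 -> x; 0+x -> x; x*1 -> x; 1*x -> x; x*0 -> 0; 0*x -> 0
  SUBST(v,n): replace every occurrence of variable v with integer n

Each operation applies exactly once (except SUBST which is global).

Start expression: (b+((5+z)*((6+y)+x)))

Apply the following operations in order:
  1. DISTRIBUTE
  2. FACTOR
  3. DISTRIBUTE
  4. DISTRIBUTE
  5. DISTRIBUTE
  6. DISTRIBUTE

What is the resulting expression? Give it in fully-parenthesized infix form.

Answer: (b+((((5*6)+(z*6))+((5*y)+(z*y)))+((5+z)*x)))

Derivation:
Start: (b+((5+z)*((6+y)+x)))
Apply DISTRIBUTE at R (target: ((5+z)*((6+y)+x))): (b+((5+z)*((6+y)+x))) -> (b+(((5+z)*(6+y))+((5+z)*x)))
Apply FACTOR at R (target: (((5+z)*(6+y))+((5+z)*x))): (b+(((5+z)*(6+y))+((5+z)*x))) -> (b+((5+z)*((6+y)+x)))
Apply DISTRIBUTE at R (target: ((5+z)*((6+y)+x))): (b+((5+z)*((6+y)+x))) -> (b+(((5+z)*(6+y))+((5+z)*x)))
Apply DISTRIBUTE at RL (target: ((5+z)*(6+y))): (b+(((5+z)*(6+y))+((5+z)*x))) -> (b+((((5+z)*6)+((5+z)*y))+((5+z)*x)))
Apply DISTRIBUTE at RLL (target: ((5+z)*6)): (b+((((5+z)*6)+((5+z)*y))+((5+z)*x))) -> (b+((((5*6)+(z*6))+((5+z)*y))+((5+z)*x)))
Apply DISTRIBUTE at RLR (target: ((5+z)*y)): (b+((((5*6)+(z*6))+((5+z)*y))+((5+z)*x))) -> (b+((((5*6)+(z*6))+((5*y)+(z*y)))+((5+z)*x)))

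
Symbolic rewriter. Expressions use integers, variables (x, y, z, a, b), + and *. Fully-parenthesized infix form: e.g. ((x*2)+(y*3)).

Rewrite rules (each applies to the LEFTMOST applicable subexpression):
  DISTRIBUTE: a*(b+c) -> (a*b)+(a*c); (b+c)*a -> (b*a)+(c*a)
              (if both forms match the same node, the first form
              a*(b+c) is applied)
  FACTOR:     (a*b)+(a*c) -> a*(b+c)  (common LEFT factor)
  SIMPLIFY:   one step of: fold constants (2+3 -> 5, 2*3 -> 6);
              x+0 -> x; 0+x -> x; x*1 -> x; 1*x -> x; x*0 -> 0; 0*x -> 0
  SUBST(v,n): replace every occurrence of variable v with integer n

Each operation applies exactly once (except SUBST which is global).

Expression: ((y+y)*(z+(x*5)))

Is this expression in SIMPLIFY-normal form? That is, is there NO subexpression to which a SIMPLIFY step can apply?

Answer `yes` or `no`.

Answer: yes

Derivation:
Expression: ((y+y)*(z+(x*5)))
Scanning for simplifiable subexpressions (pre-order)...
  at root: ((y+y)*(z+(x*5))) (not simplifiable)
  at L: (y+y) (not simplifiable)
  at R: (z+(x*5)) (not simplifiable)
  at RR: (x*5) (not simplifiable)
Result: no simplifiable subexpression found -> normal form.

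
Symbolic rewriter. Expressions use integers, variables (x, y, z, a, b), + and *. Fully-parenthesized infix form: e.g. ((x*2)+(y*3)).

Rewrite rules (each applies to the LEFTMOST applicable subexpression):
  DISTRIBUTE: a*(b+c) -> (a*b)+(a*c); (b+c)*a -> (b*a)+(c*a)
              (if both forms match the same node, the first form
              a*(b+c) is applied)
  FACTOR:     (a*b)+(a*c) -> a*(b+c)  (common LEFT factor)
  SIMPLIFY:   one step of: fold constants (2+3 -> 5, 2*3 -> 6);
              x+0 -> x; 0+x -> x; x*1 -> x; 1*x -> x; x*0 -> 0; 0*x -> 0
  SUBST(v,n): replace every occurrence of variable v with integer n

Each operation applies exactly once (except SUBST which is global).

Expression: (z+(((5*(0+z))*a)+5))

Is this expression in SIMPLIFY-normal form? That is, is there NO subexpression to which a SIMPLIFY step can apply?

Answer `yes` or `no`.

Answer: no

Derivation:
Expression: (z+(((5*(0+z))*a)+5))
Scanning for simplifiable subexpressions (pre-order)...
  at root: (z+(((5*(0+z))*a)+5)) (not simplifiable)
  at R: (((5*(0+z))*a)+5) (not simplifiable)
  at RL: ((5*(0+z))*a) (not simplifiable)
  at RLL: (5*(0+z)) (not simplifiable)
  at RLLR: (0+z) (SIMPLIFIABLE)
Found simplifiable subexpr at path RLLR: (0+z)
One SIMPLIFY step would give: (z+(((5*z)*a)+5))
-> NOT in normal form.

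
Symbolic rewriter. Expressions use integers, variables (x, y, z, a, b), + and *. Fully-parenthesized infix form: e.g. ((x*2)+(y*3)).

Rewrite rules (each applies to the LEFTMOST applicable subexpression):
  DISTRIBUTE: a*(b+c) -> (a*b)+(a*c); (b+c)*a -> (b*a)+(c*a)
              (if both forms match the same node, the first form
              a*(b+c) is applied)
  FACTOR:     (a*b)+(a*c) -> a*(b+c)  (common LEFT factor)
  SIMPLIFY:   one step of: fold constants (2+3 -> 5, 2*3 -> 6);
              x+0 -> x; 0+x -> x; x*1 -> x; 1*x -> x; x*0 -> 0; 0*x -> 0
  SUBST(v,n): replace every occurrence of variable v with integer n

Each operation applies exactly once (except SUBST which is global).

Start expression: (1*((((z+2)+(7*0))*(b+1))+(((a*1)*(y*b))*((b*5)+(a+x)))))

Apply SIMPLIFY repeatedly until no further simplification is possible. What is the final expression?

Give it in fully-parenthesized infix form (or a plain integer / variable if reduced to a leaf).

Start: (1*((((z+2)+(7*0))*(b+1))+(((a*1)*(y*b))*((b*5)+(a+x)))))
Step 1: at root: (1*((((z+2)+(7*0))*(b+1))+(((a*1)*(y*b))*((b*5)+(a+x))))) -> ((((z+2)+(7*0))*(b+1))+(((a*1)*(y*b))*((b*5)+(a+x)))); overall: (1*((((z+2)+(7*0))*(b+1))+(((a*1)*(y*b))*((b*5)+(a+x))))) -> ((((z+2)+(7*0))*(b+1))+(((a*1)*(y*b))*((b*5)+(a+x))))
Step 2: at LLR: (7*0) -> 0; overall: ((((z+2)+(7*0))*(b+1))+(((a*1)*(y*b))*((b*5)+(a+x)))) -> ((((z+2)+0)*(b+1))+(((a*1)*(y*b))*((b*5)+(a+x))))
Step 3: at LL: ((z+2)+0) -> (z+2); overall: ((((z+2)+0)*(b+1))+(((a*1)*(y*b))*((b*5)+(a+x)))) -> (((z+2)*(b+1))+(((a*1)*(y*b))*((b*5)+(a+x))))
Step 4: at RLL: (a*1) -> a; overall: (((z+2)*(b+1))+(((a*1)*(y*b))*((b*5)+(a+x)))) -> (((z+2)*(b+1))+((a*(y*b))*((b*5)+(a+x))))
Fixed point: (((z+2)*(b+1))+((a*(y*b))*((b*5)+(a+x))))

Answer: (((z+2)*(b+1))+((a*(y*b))*((b*5)+(a+x))))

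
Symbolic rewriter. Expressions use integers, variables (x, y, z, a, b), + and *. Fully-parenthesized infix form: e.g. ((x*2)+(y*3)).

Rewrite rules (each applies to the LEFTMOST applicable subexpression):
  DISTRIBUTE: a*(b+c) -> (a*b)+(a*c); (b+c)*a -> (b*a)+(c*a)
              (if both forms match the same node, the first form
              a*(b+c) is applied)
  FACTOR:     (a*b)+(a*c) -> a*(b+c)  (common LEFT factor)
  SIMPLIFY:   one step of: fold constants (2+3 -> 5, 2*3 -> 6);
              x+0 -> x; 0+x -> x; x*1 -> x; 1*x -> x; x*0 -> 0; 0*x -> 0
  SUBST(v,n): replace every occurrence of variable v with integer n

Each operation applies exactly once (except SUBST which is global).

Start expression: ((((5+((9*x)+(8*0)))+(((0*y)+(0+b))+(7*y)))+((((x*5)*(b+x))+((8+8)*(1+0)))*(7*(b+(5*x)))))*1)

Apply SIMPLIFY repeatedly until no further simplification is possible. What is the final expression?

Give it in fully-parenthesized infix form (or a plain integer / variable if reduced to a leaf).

Start: ((((5+((9*x)+(8*0)))+(((0*y)+(0+b))+(7*y)))+((((x*5)*(b+x))+((8+8)*(1+0)))*(7*(b+(5*x)))))*1)
Step 1: at root: ((((5+((9*x)+(8*0)))+(((0*y)+(0+b))+(7*y)))+((((x*5)*(b+x))+((8+8)*(1+0)))*(7*(b+(5*x)))))*1) -> (((5+((9*x)+(8*0)))+(((0*y)+(0+b))+(7*y)))+((((x*5)*(b+x))+((8+8)*(1+0)))*(7*(b+(5*x))))); overall: ((((5+((9*x)+(8*0)))+(((0*y)+(0+b))+(7*y)))+((((x*5)*(b+x))+((8+8)*(1+0)))*(7*(b+(5*x)))))*1) -> (((5+((9*x)+(8*0)))+(((0*y)+(0+b))+(7*y)))+((((x*5)*(b+x))+((8+8)*(1+0)))*(7*(b+(5*x)))))
Step 2: at LLRR: (8*0) -> 0; overall: (((5+((9*x)+(8*0)))+(((0*y)+(0+b))+(7*y)))+((((x*5)*(b+x))+((8+8)*(1+0)))*(7*(b+(5*x))))) -> (((5+((9*x)+0))+(((0*y)+(0+b))+(7*y)))+((((x*5)*(b+x))+((8+8)*(1+0)))*(7*(b+(5*x)))))
Step 3: at LLR: ((9*x)+0) -> (9*x); overall: (((5+((9*x)+0))+(((0*y)+(0+b))+(7*y)))+((((x*5)*(b+x))+((8+8)*(1+0)))*(7*(b+(5*x))))) -> (((5+(9*x))+(((0*y)+(0+b))+(7*y)))+((((x*5)*(b+x))+((8+8)*(1+0)))*(7*(b+(5*x)))))
Step 4: at LRLL: (0*y) -> 0; overall: (((5+(9*x))+(((0*y)+(0+b))+(7*y)))+((((x*5)*(b+x))+((8+8)*(1+0)))*(7*(b+(5*x))))) -> (((5+(9*x))+((0+(0+b))+(7*y)))+((((x*5)*(b+x))+((8+8)*(1+0)))*(7*(b+(5*x)))))
Step 5: at LRL: (0+(0+b)) -> (0+b); overall: (((5+(9*x))+((0+(0+b))+(7*y)))+((((x*5)*(b+x))+((8+8)*(1+0)))*(7*(b+(5*x))))) -> (((5+(9*x))+((0+b)+(7*y)))+((((x*5)*(b+x))+((8+8)*(1+0)))*(7*(b+(5*x)))))
Step 6: at LRL: (0+b) -> b; overall: (((5+(9*x))+((0+b)+(7*y)))+((((x*5)*(b+x))+((8+8)*(1+0)))*(7*(b+(5*x))))) -> (((5+(9*x))+(b+(7*y)))+((((x*5)*(b+x))+((8+8)*(1+0)))*(7*(b+(5*x)))))
Step 7: at RLRL: (8+8) -> 16; overall: (((5+(9*x))+(b+(7*y)))+((((x*5)*(b+x))+((8+8)*(1+0)))*(7*(b+(5*x))))) -> (((5+(9*x))+(b+(7*y)))+((((x*5)*(b+x))+(16*(1+0)))*(7*(b+(5*x)))))
Step 8: at RLRR: (1+0) -> 1; overall: (((5+(9*x))+(b+(7*y)))+((((x*5)*(b+x))+(16*(1+0)))*(7*(b+(5*x))))) -> (((5+(9*x))+(b+(7*y)))+((((x*5)*(b+x))+(16*1))*(7*(b+(5*x)))))
Step 9: at RLR: (16*1) -> 16; overall: (((5+(9*x))+(b+(7*y)))+((((x*5)*(b+x))+(16*1))*(7*(b+(5*x))))) -> (((5+(9*x))+(b+(7*y)))+((((x*5)*(b+x))+16)*(7*(b+(5*x)))))
Fixed point: (((5+(9*x))+(b+(7*y)))+((((x*5)*(b+x))+16)*(7*(b+(5*x)))))

Answer: (((5+(9*x))+(b+(7*y)))+((((x*5)*(b+x))+16)*(7*(b+(5*x)))))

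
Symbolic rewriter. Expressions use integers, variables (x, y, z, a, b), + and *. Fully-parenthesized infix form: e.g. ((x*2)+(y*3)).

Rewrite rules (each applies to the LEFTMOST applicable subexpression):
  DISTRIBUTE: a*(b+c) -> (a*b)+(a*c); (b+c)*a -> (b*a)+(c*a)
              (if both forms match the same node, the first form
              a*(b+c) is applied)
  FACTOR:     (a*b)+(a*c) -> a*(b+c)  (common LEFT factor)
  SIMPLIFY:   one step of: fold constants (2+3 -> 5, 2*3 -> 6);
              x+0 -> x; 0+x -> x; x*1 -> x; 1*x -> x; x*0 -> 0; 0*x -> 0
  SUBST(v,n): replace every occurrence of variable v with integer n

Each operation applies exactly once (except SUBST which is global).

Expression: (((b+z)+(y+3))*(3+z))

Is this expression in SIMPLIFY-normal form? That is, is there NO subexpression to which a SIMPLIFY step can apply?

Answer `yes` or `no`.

Answer: yes

Derivation:
Expression: (((b+z)+(y+3))*(3+z))
Scanning for simplifiable subexpressions (pre-order)...
  at root: (((b+z)+(y+3))*(3+z)) (not simplifiable)
  at L: ((b+z)+(y+3)) (not simplifiable)
  at LL: (b+z) (not simplifiable)
  at LR: (y+3) (not simplifiable)
  at R: (3+z) (not simplifiable)
Result: no simplifiable subexpression found -> normal form.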